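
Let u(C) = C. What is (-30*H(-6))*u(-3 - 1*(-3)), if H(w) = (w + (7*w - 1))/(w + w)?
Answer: 0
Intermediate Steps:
H(w) = (-1 + 8*w)/(2*w) (H(w) = (w + (-1 + 7*w))/((2*w)) = (-1 + 8*w)*(1/(2*w)) = (-1 + 8*w)/(2*w))
(-30*H(-6))*u(-3 - 1*(-3)) = (-30*(4 - 1/2/(-6)))*(-3 - 1*(-3)) = (-30*(4 - 1/2*(-1/6)))*(-3 + 3) = -30*(4 + 1/12)*0 = -30*49/12*0 = -245/2*0 = 0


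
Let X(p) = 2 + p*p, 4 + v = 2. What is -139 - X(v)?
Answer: -145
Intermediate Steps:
v = -2 (v = -4 + 2 = -2)
X(p) = 2 + p**2
-139 - X(v) = -139 - (2 + (-2)**2) = -139 - (2 + 4) = -139 - 1*6 = -139 - 6 = -145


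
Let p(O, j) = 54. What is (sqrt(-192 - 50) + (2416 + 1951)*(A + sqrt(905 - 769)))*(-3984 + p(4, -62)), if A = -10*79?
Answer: 13558224900 - 34324620*sqrt(34) - 43230*I*sqrt(2) ≈ 1.3358e+10 - 61136.0*I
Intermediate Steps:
A = -790
(sqrt(-192 - 50) + (2416 + 1951)*(A + sqrt(905 - 769)))*(-3984 + p(4, -62)) = (sqrt(-192 - 50) + (2416 + 1951)*(-790 + sqrt(905 - 769)))*(-3984 + 54) = (sqrt(-242) + 4367*(-790 + sqrt(136)))*(-3930) = (11*I*sqrt(2) + 4367*(-790 + 2*sqrt(34)))*(-3930) = (11*I*sqrt(2) + (-3449930 + 8734*sqrt(34)))*(-3930) = (-3449930 + 8734*sqrt(34) + 11*I*sqrt(2))*(-3930) = 13558224900 - 34324620*sqrt(34) - 43230*I*sqrt(2)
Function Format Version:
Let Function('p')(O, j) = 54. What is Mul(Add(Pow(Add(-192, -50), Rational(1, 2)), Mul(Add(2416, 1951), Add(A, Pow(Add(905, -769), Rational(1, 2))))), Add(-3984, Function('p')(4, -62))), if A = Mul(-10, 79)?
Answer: Add(13558224900, Mul(-34324620, Pow(34, Rational(1, 2))), Mul(-43230, I, Pow(2, Rational(1, 2)))) ≈ Add(1.3358e+10, Mul(-61136., I))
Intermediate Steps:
A = -790
Mul(Add(Pow(Add(-192, -50), Rational(1, 2)), Mul(Add(2416, 1951), Add(A, Pow(Add(905, -769), Rational(1, 2))))), Add(-3984, Function('p')(4, -62))) = Mul(Add(Pow(Add(-192, -50), Rational(1, 2)), Mul(Add(2416, 1951), Add(-790, Pow(Add(905, -769), Rational(1, 2))))), Add(-3984, 54)) = Mul(Add(Pow(-242, Rational(1, 2)), Mul(4367, Add(-790, Pow(136, Rational(1, 2))))), -3930) = Mul(Add(Mul(11, I, Pow(2, Rational(1, 2))), Mul(4367, Add(-790, Mul(2, Pow(34, Rational(1, 2)))))), -3930) = Mul(Add(Mul(11, I, Pow(2, Rational(1, 2))), Add(-3449930, Mul(8734, Pow(34, Rational(1, 2))))), -3930) = Mul(Add(-3449930, Mul(8734, Pow(34, Rational(1, 2))), Mul(11, I, Pow(2, Rational(1, 2)))), -3930) = Add(13558224900, Mul(-34324620, Pow(34, Rational(1, 2))), Mul(-43230, I, Pow(2, Rational(1, 2))))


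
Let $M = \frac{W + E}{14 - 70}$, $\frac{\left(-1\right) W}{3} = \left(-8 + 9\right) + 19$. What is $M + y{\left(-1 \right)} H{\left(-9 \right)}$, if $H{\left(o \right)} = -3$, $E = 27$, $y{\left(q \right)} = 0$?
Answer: $\frac{33}{56} \approx 0.58929$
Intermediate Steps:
$W = -60$ ($W = - 3 \left(\left(-8 + 9\right) + 19\right) = - 3 \left(1 + 19\right) = \left(-3\right) 20 = -60$)
$M = \frac{33}{56}$ ($M = \frac{-60 + 27}{14 - 70} = - \frac{33}{-56} = \left(-33\right) \left(- \frac{1}{56}\right) = \frac{33}{56} \approx 0.58929$)
$M + y{\left(-1 \right)} H{\left(-9 \right)} = \frac{33}{56} + 0 \left(-3\right) = \frac{33}{56} + 0 = \frac{33}{56}$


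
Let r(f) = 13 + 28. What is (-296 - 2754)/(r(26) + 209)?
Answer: -61/5 ≈ -12.200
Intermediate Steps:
r(f) = 41
(-296 - 2754)/(r(26) + 209) = (-296 - 2754)/(41 + 209) = -3050/250 = -3050*1/250 = -61/5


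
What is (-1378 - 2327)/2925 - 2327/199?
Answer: -38686/2985 ≈ -12.960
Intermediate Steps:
(-1378 - 2327)/2925 - 2327/199 = -3705*1/2925 - 2327*1/199 = -19/15 - 2327/199 = -38686/2985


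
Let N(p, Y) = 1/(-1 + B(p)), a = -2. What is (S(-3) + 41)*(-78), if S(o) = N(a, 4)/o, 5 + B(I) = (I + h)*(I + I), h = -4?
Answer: -28769/9 ≈ -3196.6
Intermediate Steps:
B(I) = -5 + 2*I*(-4 + I) (B(I) = -5 + (I - 4)*(I + I) = -5 + (-4 + I)*(2*I) = -5 + 2*I*(-4 + I))
N(p, Y) = 1/(-6 - 8*p + 2*p²) (N(p, Y) = 1/(-1 + (-5 - 8*p + 2*p²)) = 1/(-6 - 8*p + 2*p²))
S(o) = 1/(18*o) (S(o) = (1/(2*(-3 + (-2)² - 4*(-2))))/o = (1/(2*(-3 + 4 + 8)))/o = ((½)/9)/o = ((½)*(⅑))/o = 1/(18*o))
(S(-3) + 41)*(-78) = ((1/18)/(-3) + 41)*(-78) = ((1/18)*(-⅓) + 41)*(-78) = (-1/54 + 41)*(-78) = (2213/54)*(-78) = -28769/9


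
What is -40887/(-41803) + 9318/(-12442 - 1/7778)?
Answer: 18178513637/79322321181 ≈ 0.22917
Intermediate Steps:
-40887/(-41803) + 9318/(-12442 - 1/7778) = -40887*(-1/41803) + 9318/(-12442 - 1*1/7778) = 40887/41803 + 9318/(-12442 - 1/7778) = 40887/41803 + 9318/(-96773877/7778) = 40887/41803 + 9318*(-7778/96773877) = 40887/41803 - 24158468/32257959 = 18178513637/79322321181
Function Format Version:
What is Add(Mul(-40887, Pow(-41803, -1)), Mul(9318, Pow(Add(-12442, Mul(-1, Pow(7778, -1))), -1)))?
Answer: Rational(18178513637, 79322321181) ≈ 0.22917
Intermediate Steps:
Add(Mul(-40887, Pow(-41803, -1)), Mul(9318, Pow(Add(-12442, Mul(-1, Pow(7778, -1))), -1))) = Add(Mul(-40887, Rational(-1, 41803)), Mul(9318, Pow(Add(-12442, Mul(-1, Rational(1, 7778))), -1))) = Add(Rational(40887, 41803), Mul(9318, Pow(Add(-12442, Rational(-1, 7778)), -1))) = Add(Rational(40887, 41803), Mul(9318, Pow(Rational(-96773877, 7778), -1))) = Add(Rational(40887, 41803), Mul(9318, Rational(-7778, 96773877))) = Add(Rational(40887, 41803), Rational(-24158468, 32257959)) = Rational(18178513637, 79322321181)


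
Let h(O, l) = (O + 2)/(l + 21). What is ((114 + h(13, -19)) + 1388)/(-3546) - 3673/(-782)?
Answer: 11844029/2772972 ≈ 4.2712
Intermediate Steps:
h(O, l) = (2 + O)/(21 + l)
((114 + h(13, -19)) + 1388)/(-3546) - 3673/(-782) = ((114 + (2 + 13)/(21 - 19)) + 1388)/(-3546) - 3673/(-782) = ((114 + 15/2) + 1388)*(-1/3546) - 3673*(-1/782) = ((114 + (½)*15) + 1388)*(-1/3546) + 3673/782 = ((114 + 15/2) + 1388)*(-1/3546) + 3673/782 = (243/2 + 1388)*(-1/3546) + 3673/782 = (3019/2)*(-1/3546) + 3673/782 = -3019/7092 + 3673/782 = 11844029/2772972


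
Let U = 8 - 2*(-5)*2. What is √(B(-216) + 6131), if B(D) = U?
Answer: √6159 ≈ 78.479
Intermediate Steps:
U = 28 (U = 8 + 10*2 = 8 + 20 = 28)
B(D) = 28
√(B(-216) + 6131) = √(28 + 6131) = √6159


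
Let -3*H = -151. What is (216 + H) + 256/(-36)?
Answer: 2333/9 ≈ 259.22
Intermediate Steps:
H = 151/3 (H = -1/3*(-151) = 151/3 ≈ 50.333)
(216 + H) + 256/(-36) = (216 + 151/3) + 256/(-36) = 799/3 + 256*(-1/36) = 799/3 - 64/9 = 2333/9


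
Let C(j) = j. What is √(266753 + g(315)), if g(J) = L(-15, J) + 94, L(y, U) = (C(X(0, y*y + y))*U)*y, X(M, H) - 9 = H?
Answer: 14*I*√3918 ≈ 876.32*I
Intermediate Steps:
X(M, H) = 9 + H
L(y, U) = U*y*(9 + y + y²) (L(y, U) = ((9 + (y*y + y))*U)*y = ((9 + (y² + y))*U)*y = ((9 + (y + y²))*U)*y = ((9 + y + y²)*U)*y = (U*(9 + y + y²))*y = U*y*(9 + y + y²))
g(J) = 94 - 3285*J (g(J) = J*(-15)*(9 - 15*(1 - 15)) + 94 = J*(-15)*(9 - 15*(-14)) + 94 = J*(-15)*(9 + 210) + 94 = J*(-15)*219 + 94 = -3285*J + 94 = 94 - 3285*J)
√(266753 + g(315)) = √(266753 + (94 - 3285*315)) = √(266753 + (94 - 1034775)) = √(266753 - 1034681) = √(-767928) = 14*I*√3918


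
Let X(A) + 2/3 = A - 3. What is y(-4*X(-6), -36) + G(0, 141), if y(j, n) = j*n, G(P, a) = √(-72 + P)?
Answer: -1392 + 6*I*√2 ≈ -1392.0 + 8.4853*I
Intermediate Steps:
X(A) = -11/3 + A (X(A) = -⅔ + (A - 3) = -⅔ + (-3 + A) = -11/3 + A)
y(-4*X(-6), -36) + G(0, 141) = -4*(-11/3 - 6)*(-36) + √(-72 + 0) = -4*(-29/3)*(-36) + √(-72) = (116/3)*(-36) + 6*I*√2 = -1392 + 6*I*√2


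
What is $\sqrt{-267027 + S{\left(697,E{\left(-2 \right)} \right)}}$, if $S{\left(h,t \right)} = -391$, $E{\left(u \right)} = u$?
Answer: $i \sqrt{267418} \approx 517.13 i$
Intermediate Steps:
$\sqrt{-267027 + S{\left(697,E{\left(-2 \right)} \right)}} = \sqrt{-267027 - 391} = \sqrt{-267418} = i \sqrt{267418}$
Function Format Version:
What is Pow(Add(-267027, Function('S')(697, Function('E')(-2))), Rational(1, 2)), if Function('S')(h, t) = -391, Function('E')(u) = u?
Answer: Mul(I, Pow(267418, Rational(1, 2))) ≈ Mul(517.13, I)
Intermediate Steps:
Pow(Add(-267027, Function('S')(697, Function('E')(-2))), Rational(1, 2)) = Pow(Add(-267027, -391), Rational(1, 2)) = Pow(-267418, Rational(1, 2)) = Mul(I, Pow(267418, Rational(1, 2)))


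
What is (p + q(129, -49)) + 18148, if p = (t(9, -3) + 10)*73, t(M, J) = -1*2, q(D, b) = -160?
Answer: 18572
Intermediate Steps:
t(M, J) = -2
p = 584 (p = (-2 + 10)*73 = 8*73 = 584)
(p + q(129, -49)) + 18148 = (584 - 160) + 18148 = 424 + 18148 = 18572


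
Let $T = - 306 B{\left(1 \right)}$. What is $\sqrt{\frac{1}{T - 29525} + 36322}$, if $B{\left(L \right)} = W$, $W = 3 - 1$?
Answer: $\frac{19 \sqrt{91382405921}}{30137} \approx 190.58$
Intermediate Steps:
$W = 2$
$B{\left(L \right)} = 2$
$T = -612$ ($T = \left(-306\right) 2 = -612$)
$\sqrt{\frac{1}{T - 29525} + 36322} = \sqrt{\frac{1}{-612 - 29525} + 36322} = \sqrt{\frac{1}{-30137} + 36322} = \sqrt{- \frac{1}{30137} + 36322} = \sqrt{\frac{1094636113}{30137}} = \frac{19 \sqrt{91382405921}}{30137}$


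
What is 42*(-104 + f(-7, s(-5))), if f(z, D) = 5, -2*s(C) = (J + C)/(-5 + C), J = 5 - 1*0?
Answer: -4158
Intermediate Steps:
J = 5 (J = 5 + 0 = 5)
s(C) = -(5 + C)/(2*(-5 + C))
42*(-104 + f(-7, s(-5))) = 42*(-104 + 5) = 42*(-99) = -4158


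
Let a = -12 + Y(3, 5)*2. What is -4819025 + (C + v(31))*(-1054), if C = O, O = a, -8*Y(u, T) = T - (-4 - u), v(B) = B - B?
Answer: -4803215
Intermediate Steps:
v(B) = 0
Y(u, T) = -½ - T/8 - u/8 (Y(u, T) = -(T - (-4 - u))/8 = -(T + (4 + u))/8 = -(4 + T + u)/8 = -½ - T/8 - u/8)
a = -15 (a = -12 + (-½ - ⅛*5 - ⅛*3)*2 = -12 + (-½ - 5/8 - 3/8)*2 = -12 - 3/2*2 = -12 - 3 = -15)
O = -15
C = -15
-4819025 + (C + v(31))*(-1054) = -4819025 + (-15 + 0)*(-1054) = -4819025 - 15*(-1054) = -4819025 + 15810 = -4803215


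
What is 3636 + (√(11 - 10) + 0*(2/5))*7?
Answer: 3643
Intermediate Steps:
3636 + (√(11 - 10) + 0*(2/5))*7 = 3636 + (√1 + 0*(2*(⅕)))*7 = 3636 + (1 + 0*(⅖))*7 = 3636 + (1 + 0)*7 = 3636 + 1*7 = 3636 + 7 = 3643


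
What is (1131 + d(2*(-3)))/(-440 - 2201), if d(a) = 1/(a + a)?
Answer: -13571/31692 ≈ -0.42822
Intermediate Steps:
d(a) = 1/(2*a)
(1131 + d(2*(-3)))/(-440 - 2201) = (1131 + 1/(2*((2*(-3)))))/(-440 - 2201) = (1131 + (½)/(-6))/(-2641) = (1131 + (½)*(-⅙))*(-1/2641) = (1131 - 1/12)*(-1/2641) = (13571/12)*(-1/2641) = -13571/31692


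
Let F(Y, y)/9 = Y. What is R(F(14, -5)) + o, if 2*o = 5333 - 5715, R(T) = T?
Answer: -65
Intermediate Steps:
F(Y, y) = 9*Y
o = -191 (o = (5333 - 5715)/2 = (½)*(-382) = -191)
R(F(14, -5)) + o = 9*14 - 191 = 126 - 191 = -65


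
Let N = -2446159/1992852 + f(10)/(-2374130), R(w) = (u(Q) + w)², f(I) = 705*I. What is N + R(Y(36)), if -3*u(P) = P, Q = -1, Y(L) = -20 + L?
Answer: 41879380270679/157709657292 ≈ 265.55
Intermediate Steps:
u(P) = -P/3
R(w) = (⅓ + w)² (R(w) = (-⅓*(-1) + w)² = (⅓ + w)²)
N = -582154907327/473128971876 (N = -2446159/1992852 + (705*10)/(-2374130) = -2446159*1/1992852 + 7050*(-1/2374130) = -2446159/1992852 - 705/237413 = -582154907327/473128971876 ≈ -1.2304)
N + R(Y(36)) = -582154907327/473128971876 + (1 + 3*(-20 + 36))²/9 = -582154907327/473128971876 + (1 + 3*16)²/9 = -582154907327/473128971876 + (1 + 48)²/9 = -582154907327/473128971876 + (⅑)*49² = -582154907327/473128971876 + (⅑)*2401 = -582154907327/473128971876 + 2401/9 = 41879380270679/157709657292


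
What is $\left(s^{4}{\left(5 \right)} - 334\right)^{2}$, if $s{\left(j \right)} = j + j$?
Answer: $93431556$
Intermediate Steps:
$s{\left(j \right)} = 2 j$
$\left(s^{4}{\left(5 \right)} - 334\right)^{2} = \left(\left(2 \cdot 5\right)^{4} - 334\right)^{2} = \left(10^{4} - 334\right)^{2} = \left(10000 - 334\right)^{2} = 9666^{2} = 93431556$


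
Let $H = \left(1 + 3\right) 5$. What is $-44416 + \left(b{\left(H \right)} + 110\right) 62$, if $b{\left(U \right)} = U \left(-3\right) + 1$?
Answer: $-41254$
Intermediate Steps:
$H = 20$ ($H = 4 \cdot 5 = 20$)
$b{\left(U \right)} = 1 - 3 U$ ($b{\left(U \right)} = - 3 U + 1 = 1 - 3 U$)
$-44416 + \left(b{\left(H \right)} + 110\right) 62 = -44416 + \left(\left(1 - 60\right) + 110\right) 62 = -44416 + \left(-59 + 110\right) 62 = -44416 + 51 \cdot 62 = -44416 + 3162 = -41254$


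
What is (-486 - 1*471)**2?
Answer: 915849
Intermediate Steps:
(-486 - 1*471)**2 = (-486 - 471)**2 = (-957)**2 = 915849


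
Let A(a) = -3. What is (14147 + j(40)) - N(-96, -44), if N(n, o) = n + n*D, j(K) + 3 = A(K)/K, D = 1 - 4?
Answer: 558077/40 ≈ 13952.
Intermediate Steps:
D = -3
j(K) = -3 - 3/K
N(n, o) = -2*n (N(n, o) = n + n*(-3) = n - 3*n = -2*n)
(14147 + j(40)) - N(-96, -44) = (14147 + (-3 - 3/40)) - (-2)*(-96) = (14147 + (-3 - 3*1/40)) - 1*192 = (14147 + (-3 - 3/40)) - 192 = (14147 - 123/40) - 192 = 565757/40 - 192 = 558077/40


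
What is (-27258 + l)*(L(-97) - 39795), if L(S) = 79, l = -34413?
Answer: 2449325436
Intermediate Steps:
(-27258 + l)*(L(-97) - 39795) = (-27258 - 34413)*(79 - 39795) = -61671*(-39716) = 2449325436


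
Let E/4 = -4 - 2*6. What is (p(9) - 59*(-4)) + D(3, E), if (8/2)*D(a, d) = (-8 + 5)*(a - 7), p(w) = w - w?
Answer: 239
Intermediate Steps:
E = -64 (E = 4*(-4 - 2*6) = 4*(-4 - 12) = 4*(-16) = -64)
p(w) = 0
D(a, d) = 21/4 - 3*a/4 (D(a, d) = ((-8 + 5)*(a - 7))/4 = (-3*(-7 + a))/4 = (21 - 3*a)/4 = 21/4 - 3*a/4)
(p(9) - 59*(-4)) + D(3, E) = (0 - 59*(-4)) + (21/4 - ¾*3) = (0 + 236) + (21/4 - 9/4) = 236 + 3 = 239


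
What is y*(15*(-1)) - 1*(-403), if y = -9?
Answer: 538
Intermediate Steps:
y*(15*(-1)) - 1*(-403) = -135*(-1) - 1*(-403) = -9*(-15) + 403 = 135 + 403 = 538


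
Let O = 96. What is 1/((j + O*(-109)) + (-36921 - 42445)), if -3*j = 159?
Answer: -1/89883 ≈ -1.1126e-5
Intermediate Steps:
j = -53 (j = -1/3*159 = -53)
1/((j + O*(-109)) + (-36921 - 42445)) = 1/((-53 + 96*(-109)) + (-36921 - 42445)) = 1/((-53 - 10464) - 79366) = 1/(-10517 - 79366) = 1/(-89883) = -1/89883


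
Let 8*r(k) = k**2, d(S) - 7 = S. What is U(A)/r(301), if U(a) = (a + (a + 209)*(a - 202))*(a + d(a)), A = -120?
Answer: 53642192/90601 ≈ 592.07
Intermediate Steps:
d(S) = 7 + S
r(k) = k**2/8
U(a) = (7 + 2*a)*(a + (-202 + a)*(209 + a)) (U(a) = (a + (a + 209)*(a - 202))*(a + (7 + a)) = (a + (209 + a)*(-202 + a))*(7 + 2*a) = (a + (-202 + a)*(209 + a))*(7 + 2*a) = (7 + 2*a)*(a + (-202 + a)*(209 + a)))
U(A)/r(301) = (-295526 - 84380*(-120) + 2*(-120)**3 + 23*(-120)**2)/(((1/8)*301**2)) = (-295526 + 10125600 + 2*(-1728000) + 23*14400)/(((1/8)*90601)) = (-295526 + 10125600 - 3456000 + 331200)/(90601/8) = 6705274*(8/90601) = 53642192/90601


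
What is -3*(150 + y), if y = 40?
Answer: -570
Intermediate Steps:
-3*(150 + y) = -3*(150 + 40) = -3*190 = -570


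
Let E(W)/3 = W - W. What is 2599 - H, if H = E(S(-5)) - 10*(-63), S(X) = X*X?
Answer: 1969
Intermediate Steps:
S(X) = X**2
E(W) = 0 (E(W) = 3*(W - W) = 3*0 = 0)
H = 630 (H = 0 - 10*(-63) = 0 - 1*(-630) = 0 + 630 = 630)
2599 - H = 2599 - 1*630 = 2599 - 630 = 1969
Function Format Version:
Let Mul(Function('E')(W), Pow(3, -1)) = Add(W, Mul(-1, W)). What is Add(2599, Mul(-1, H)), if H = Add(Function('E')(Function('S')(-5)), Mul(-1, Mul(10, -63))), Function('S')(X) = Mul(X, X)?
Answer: 1969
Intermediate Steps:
Function('S')(X) = Pow(X, 2)
Function('E')(W) = 0 (Function('E')(W) = Mul(3, Add(W, Mul(-1, W))) = Mul(3, 0) = 0)
H = 630 (H = Add(0, Mul(-1, Mul(10, -63))) = Add(0, Mul(-1, -630)) = Add(0, 630) = 630)
Add(2599, Mul(-1, H)) = Add(2599, Mul(-1, 630)) = Add(2599, -630) = 1969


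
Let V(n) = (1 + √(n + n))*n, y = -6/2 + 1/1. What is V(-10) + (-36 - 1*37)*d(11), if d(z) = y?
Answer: 136 - 20*I*√5 ≈ 136.0 - 44.721*I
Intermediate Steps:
y = -2 (y = -6*½ + 1*1 = -3 + 1 = -2)
d(z) = -2
V(n) = n*(1 + √2*√n) (V(n) = (1 + √(2*n))*n = (1 + √2*√n)*n = n*(1 + √2*√n))
V(-10) + (-36 - 1*37)*d(11) = (-10 + √2*(-10)^(3/2)) + (-36 - 1*37)*(-2) = (-10 + √2*(-10*I*√10)) + (-36 - 37)*(-2) = (-10 - 20*I*√5) - 73*(-2) = (-10 - 20*I*√5) + 146 = 136 - 20*I*√5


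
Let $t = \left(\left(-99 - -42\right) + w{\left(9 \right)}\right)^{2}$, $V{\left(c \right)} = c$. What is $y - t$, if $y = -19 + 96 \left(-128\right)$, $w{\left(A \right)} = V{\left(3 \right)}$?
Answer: $-15223$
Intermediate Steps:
$w{\left(A \right)} = 3$
$t = 2916$ ($t = \left(\left(-99 - -42\right) + 3\right)^{2} = \left(\left(-99 + 42\right) + 3\right)^{2} = \left(-57 + 3\right)^{2} = \left(-54\right)^{2} = 2916$)
$y = -12307$ ($y = -19 - 12288 = -12307$)
$y - t = -12307 - 2916 = -15223$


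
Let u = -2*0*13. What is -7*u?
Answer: 0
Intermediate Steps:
u = 0 (u = 0*13 = 0)
-7*u = -7*0 = 0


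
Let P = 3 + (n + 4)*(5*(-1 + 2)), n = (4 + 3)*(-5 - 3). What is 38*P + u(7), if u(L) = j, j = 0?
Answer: -9766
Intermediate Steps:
n = -56 (n = 7*(-8) = -56)
u(L) = 0
P = -257 (P = 3 + (-56 + 4)*(5*(-1 + 2)) = 3 - 260 = -257)
38*P + u(7) = 38*(-257) + 0 = -9766 + 0 = -9766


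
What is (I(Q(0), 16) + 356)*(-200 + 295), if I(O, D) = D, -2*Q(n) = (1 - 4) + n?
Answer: 35340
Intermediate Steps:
Q(n) = 3/2 - n/2 (Q(n) = -((1 - 4) + n)/2 = -(-3 + n)/2 = 3/2 - n/2)
(I(Q(0), 16) + 356)*(-200 + 295) = (16 + 356)*(-200 + 295) = 372*95 = 35340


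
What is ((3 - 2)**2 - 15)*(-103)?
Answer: 1442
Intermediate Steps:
((3 - 2)**2 - 15)*(-103) = (1**2 - 15)*(-103) = (1 - 15)*(-103) = -14*(-103) = 1442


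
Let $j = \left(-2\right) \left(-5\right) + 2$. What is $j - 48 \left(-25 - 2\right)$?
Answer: $1308$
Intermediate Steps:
$j = 12$ ($j = 10 + 2 = 12$)
$j - 48 \left(-25 - 2\right) = 12 - 48 \left(-25 - 2\right) = 12 - -1296 = 12 + 1296 = 1308$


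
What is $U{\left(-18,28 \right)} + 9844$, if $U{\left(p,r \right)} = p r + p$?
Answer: $9322$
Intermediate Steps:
$U{\left(p,r \right)} = p + p r$
$U{\left(-18,28 \right)} + 9844 = - 18 \left(1 + 28\right) + 9844 = \left(-18\right) 29 + 9844 = -522 + 9844 = 9322$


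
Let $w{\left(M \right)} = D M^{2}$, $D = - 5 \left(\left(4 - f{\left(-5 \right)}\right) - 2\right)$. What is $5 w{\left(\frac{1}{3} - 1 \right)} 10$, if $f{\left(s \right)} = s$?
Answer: $- \frac{7000}{9} \approx -777.78$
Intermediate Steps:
$D = -35$ ($D = - 5 \left(\left(4 - -5\right) - 2\right) = - 5 \left(\left(4 + 5\right) - 2\right) = - 5 \left(9 - 2\right) = \left(-5\right) 7 = -35$)
$w{\left(M \right)} = - 35 M^{2}$
$5 w{\left(\frac{1}{3} - 1 \right)} 10 = 5 \left(- 35 \left(\frac{1}{3} - 1\right)^{2}\right) 10 = 5 \left(- 35 \left(- \frac{2}{3}\right)^{2}\right) 10 = 5 \left(\left(-35\right) \frac{4}{9}\right) 10 = 5 \left(- \frac{140}{9}\right) 10 = \left(- \frac{700}{9}\right) 10 = - \frac{7000}{9}$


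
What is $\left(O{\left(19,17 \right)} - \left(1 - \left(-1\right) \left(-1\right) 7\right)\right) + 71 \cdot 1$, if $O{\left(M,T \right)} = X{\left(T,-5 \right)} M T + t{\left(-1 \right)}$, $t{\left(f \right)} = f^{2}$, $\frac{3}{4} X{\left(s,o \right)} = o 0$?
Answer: $78$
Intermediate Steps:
$X{\left(s,o \right)} = 0$ ($X{\left(s,o \right)} = \frac{4 o 0}{3} = \frac{4}{3} \cdot 0 = 0$)
$O{\left(M,T \right)} = 1$ ($O{\left(M,T \right)} = 0 M T + \left(-1\right)^{2} = 0 T + 1 = 0 + 1 = 1$)
$\left(O{\left(19,17 \right)} - \left(1 - \left(-1\right) \left(-1\right) 7\right)\right) + 71 \cdot 1 = \left(1 - \left(1 - \left(-1\right) \left(-1\right) 7\right)\right) + 71 \cdot 1 = \left(1 + \left(1 \cdot 7 - 1\right)\right) + 71 = \left(1 + \left(7 - 1\right)\right) + 71 = \left(1 + 6\right) + 71 = 7 + 71 = 78$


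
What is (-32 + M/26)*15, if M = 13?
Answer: -945/2 ≈ -472.50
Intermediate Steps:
(-32 + M/26)*15 = (-32 + 13/26)*15 = (-32 + 13*(1/26))*15 = (-32 + ½)*15 = -63/2*15 = -945/2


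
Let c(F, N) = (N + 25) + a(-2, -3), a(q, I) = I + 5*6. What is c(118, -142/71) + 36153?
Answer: 36203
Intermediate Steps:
a(q, I) = 30 + I (a(q, I) = I + 30 = 30 + I)
c(F, N) = 52 + N (c(F, N) = (N + 25) + (30 - 3) = (25 + N) + 27 = 52 + N)
c(118, -142/71) + 36153 = (52 - 142/71) + 36153 = (52 - 142*1/71) + 36153 = (52 - 2) + 36153 = 50 + 36153 = 36203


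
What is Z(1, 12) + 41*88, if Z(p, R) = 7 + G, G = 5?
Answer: 3620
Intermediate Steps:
Z(p, R) = 12 (Z(p, R) = 7 + 5 = 12)
Z(1, 12) + 41*88 = 12 + 41*88 = 12 + 3608 = 3620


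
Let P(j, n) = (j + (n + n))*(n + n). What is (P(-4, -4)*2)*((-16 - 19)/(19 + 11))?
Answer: -224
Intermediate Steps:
P(j, n) = 2*n*(j + 2*n) (P(j, n) = (j + 2*n)*(2*n) = 2*n*(j + 2*n))
(P(-4, -4)*2)*((-16 - 19)/(19 + 11)) = ((2*(-4)*(-4 + 2*(-4)))*2)*((-16 - 19)/(19 + 11)) = ((2*(-4)*(-4 - 8))*2)*(-35/30) = ((2*(-4)*(-12))*2)*(-35*1/30) = (96*2)*(-7/6) = 192*(-7/6) = -224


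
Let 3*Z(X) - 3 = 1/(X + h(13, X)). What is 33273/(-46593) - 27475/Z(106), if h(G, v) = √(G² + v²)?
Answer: -171115672373/4576468 + 82425*√11405/884 ≈ -27433.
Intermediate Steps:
Z(X) = 1 + 1/(3*(X + √(169 + X²))) (Z(X) = 1 + 1/(3*(X + √(13² + X²))) = 1 + 1/(3*(X + √(169 + X²))))
33273/(-46593) - 27475/Z(106) = 33273/(-46593) - 27475*(106 + √(169 + 106²))/(⅓ + 106 + √(169 + 106²)) = 33273*(-1/46593) - 27475*(106 + √(169 + 11236))/(⅓ + 106 + √(169 + 11236)) = -3697/5177 - 27475*(106 + √11405)/(⅓ + 106 + √11405) = -3697/5177 - 27475*(106 + √11405)/(319/3 + √11405)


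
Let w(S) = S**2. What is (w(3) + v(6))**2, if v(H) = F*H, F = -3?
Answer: 81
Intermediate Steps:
v(H) = -3*H
(w(3) + v(6))**2 = (3**2 - 3*6)**2 = (9 - 18)**2 = (-9)**2 = 81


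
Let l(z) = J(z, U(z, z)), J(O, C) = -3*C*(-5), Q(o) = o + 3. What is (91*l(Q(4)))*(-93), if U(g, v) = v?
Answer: -888615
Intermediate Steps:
Q(o) = 3 + o
J(O, C) = 15*C
l(z) = 15*z
(91*l(Q(4)))*(-93) = (91*(15*(3 + 4)))*(-93) = (91*(15*7))*(-93) = (91*105)*(-93) = 9555*(-93) = -888615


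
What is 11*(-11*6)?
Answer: -726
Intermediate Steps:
11*(-11*6) = 11*(-66) = -726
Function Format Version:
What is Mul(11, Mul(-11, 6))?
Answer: -726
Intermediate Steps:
Mul(11, Mul(-11, 6)) = Mul(11, -66) = -726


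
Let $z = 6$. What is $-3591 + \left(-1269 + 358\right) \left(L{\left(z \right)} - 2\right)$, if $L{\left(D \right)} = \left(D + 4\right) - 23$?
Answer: $10074$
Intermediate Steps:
$L{\left(D \right)} = -19 + D$ ($L{\left(D \right)} = \left(4 + D\right) - 23 = -19 + D$)
$-3591 + \left(-1269 + 358\right) \left(L{\left(z \right)} - 2\right) = -3591 + \left(-1269 + 358\right) \left(\left(-19 + 6\right) - 2\right) = -3591 - 911 \left(-13 - 2\right) = -3591 - -13665 = -3591 + 13665 = 10074$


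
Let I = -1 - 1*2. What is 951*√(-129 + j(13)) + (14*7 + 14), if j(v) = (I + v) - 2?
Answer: 112 + 10461*I ≈ 112.0 + 10461.0*I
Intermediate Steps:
I = -3 (I = -1 - 2 = -3)
j(v) = -5 + v (j(v) = (-3 + v) - 2 = -5 + v)
951*√(-129 + j(13)) + (14*7 + 14) = 951*√(-129 + (-5 + 13)) + (14*7 + 14) = 951*√(-129 + 8) + (98 + 14) = 951*√(-121) + 112 = 951*(11*I) + 112 = 10461*I + 112 = 112 + 10461*I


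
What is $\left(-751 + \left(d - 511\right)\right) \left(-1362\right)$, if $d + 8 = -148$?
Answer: $1931316$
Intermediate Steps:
$d = -156$ ($d = -8 - 148 = -156$)
$\left(-751 + \left(d - 511\right)\right) \left(-1362\right) = \left(-751 - 667\right) \left(-1362\right) = \left(-1418\right) \left(-1362\right) = 1931316$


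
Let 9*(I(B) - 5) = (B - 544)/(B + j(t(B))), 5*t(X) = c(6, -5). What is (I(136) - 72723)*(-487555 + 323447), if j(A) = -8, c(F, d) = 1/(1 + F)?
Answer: 143203963987/12 ≈ 1.1934e+10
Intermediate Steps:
t(X) = 1/35 (t(X) = 1/(5*(1 + 6)) = (1/5)/7 = (1/5)*(1/7) = 1/35)
I(B) = 5 + (-544 + B)/(9*(-8 + B)) (I(B) = 5 + ((B - 544)/(B - 8))/9 = 5 + ((-544 + B)/(-8 + B))/9 = 5 + (-544 + B)/(9*(-8 + B)))
(I(136) - 72723)*(-487555 + 323447) = (2*(-452 + 23*136)/(9*(-8 + 136)) - 72723)*(-487555 + 323447) = ((2/9)*(-452 + 3128)/128 - 72723)*(-164108) = ((2/9)*(1/128)*2676 - 72723)*(-164108) = (223/48 - 72723)*(-164108) = -3490481/48*(-164108) = 143203963987/12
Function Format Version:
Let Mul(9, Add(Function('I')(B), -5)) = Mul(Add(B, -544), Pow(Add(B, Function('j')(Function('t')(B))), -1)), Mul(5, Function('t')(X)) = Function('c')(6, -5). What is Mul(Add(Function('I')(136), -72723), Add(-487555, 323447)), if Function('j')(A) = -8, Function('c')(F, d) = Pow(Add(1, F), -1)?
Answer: Rational(143203963987, 12) ≈ 1.1934e+10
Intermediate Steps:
Function('t')(X) = Rational(1, 35) (Function('t')(X) = Mul(Rational(1, 5), Pow(Add(1, 6), -1)) = Mul(Rational(1, 5), Pow(7, -1)) = Mul(Rational(1, 5), Rational(1, 7)) = Rational(1, 35))
Function('I')(B) = Add(5, Mul(Rational(1, 9), Pow(Add(-8, B), -1), Add(-544, B))) (Function('I')(B) = Add(5, Mul(Rational(1, 9), Mul(Add(B, -544), Pow(Add(B, -8), -1)))) = Add(5, Mul(Rational(1, 9), Mul(Add(-544, B), Pow(Add(-8, B), -1)))) = Add(5, Mul(Rational(1, 9), Mul(Pow(Add(-8, B), -1), Add(-544, B)))) = Add(5, Mul(Rational(1, 9), Pow(Add(-8, B), -1), Add(-544, B))))
Mul(Add(Function('I')(136), -72723), Add(-487555, 323447)) = Mul(Add(Mul(Rational(2, 9), Pow(Add(-8, 136), -1), Add(-452, Mul(23, 136))), -72723), Add(-487555, 323447)) = Mul(Add(Mul(Rational(2, 9), Pow(128, -1), Add(-452, 3128)), -72723), -164108) = Mul(Add(Mul(Rational(2, 9), Rational(1, 128), 2676), -72723), -164108) = Mul(Add(Rational(223, 48), -72723), -164108) = Mul(Rational(-3490481, 48), -164108) = Rational(143203963987, 12)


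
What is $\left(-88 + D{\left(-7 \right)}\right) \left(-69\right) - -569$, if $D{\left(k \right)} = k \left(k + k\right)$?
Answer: $-121$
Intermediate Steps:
$D{\left(k \right)} = 2 k^{2}$ ($D{\left(k \right)} = k 2 k = 2 k^{2}$)
$\left(-88 + D{\left(-7 \right)}\right) \left(-69\right) - -569 = \left(-88 + 2 \left(-7\right)^{2}\right) \left(-69\right) - -569 = \left(-88 + 2 \cdot 49\right) \left(-69\right) + 569 = \left(-88 + 98\right) \left(-69\right) + 569 = 10 \left(-69\right) + 569 = -690 + 569 = -121$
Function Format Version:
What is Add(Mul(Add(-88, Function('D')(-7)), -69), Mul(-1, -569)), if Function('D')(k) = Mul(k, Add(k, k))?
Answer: -121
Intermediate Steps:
Function('D')(k) = Mul(2, Pow(k, 2)) (Function('D')(k) = Mul(k, Mul(2, k)) = Mul(2, Pow(k, 2)))
Add(Mul(Add(-88, Function('D')(-7)), -69), Mul(-1, -569)) = Add(Mul(Add(-88, Mul(2, Pow(-7, 2))), -69), Mul(-1, -569)) = Add(Mul(Add(-88, Mul(2, 49)), -69), 569) = Add(Mul(Add(-88, 98), -69), 569) = Add(Mul(10, -69), 569) = Add(-690, 569) = -121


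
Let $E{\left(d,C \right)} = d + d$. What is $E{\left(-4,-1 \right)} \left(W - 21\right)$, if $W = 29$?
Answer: $-64$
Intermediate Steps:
$E{\left(d,C \right)} = 2 d$
$E{\left(-4,-1 \right)} \left(W - 21\right) = 2 \left(-4\right) \left(29 - 21\right) = \left(-8\right) 8 = -64$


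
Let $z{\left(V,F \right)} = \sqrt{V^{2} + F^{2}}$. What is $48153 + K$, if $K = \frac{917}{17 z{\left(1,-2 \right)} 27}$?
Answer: $48153 + \frac{917 \sqrt{5}}{2295} \approx 48154.0$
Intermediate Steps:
$z{\left(V,F \right)} = \sqrt{F^{2} + V^{2}}$
$K = \frac{917 \sqrt{5}}{2295}$ ($K = \frac{917}{17 \sqrt{\left(-2\right)^{2} + 1^{2}} \cdot 27} = \frac{917}{17 \sqrt{4 + 1} \cdot 27} = \frac{917}{17 \sqrt{5} \cdot 27} = \frac{917}{459 \sqrt{5}} = 917 \frac{\sqrt{5}}{2295} = \frac{917 \sqrt{5}}{2295} \approx 0.89345$)
$48153 + K = 48153 + \frac{917 \sqrt{5}}{2295}$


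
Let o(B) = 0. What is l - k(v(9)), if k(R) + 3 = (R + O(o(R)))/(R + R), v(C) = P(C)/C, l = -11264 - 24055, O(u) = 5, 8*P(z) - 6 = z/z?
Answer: -494791/14 ≈ -35342.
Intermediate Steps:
P(z) = 7/8 (P(z) = ¾ + (z/z)/8 = ¾ + (⅛)*1 = ¾ + ⅛ = 7/8)
l = -35319
v(C) = 7/(8*C)
k(R) = -3 + (5 + R)/(2*R) (k(R) = -3 + (R + 5)/(R + R) = -3 + (5 + R)/((2*R)) = -3 + (5 + R)*(1/(2*R)) = -3 + (5 + R)/(2*R))
l - k(v(9)) = -35319 - 5*(1 - 7/(8*9))/(2*((7/8)/9)) = -35319 - 5*(1 - 7/(8*9))/(2*((7/8)*(⅑))) = -35319 - 5*(1 - 1*7/72)/(2*7/72) = -35319 - 5*72*(1 - 7/72)/(2*7) = -35319 - 5*72*65/(2*7*72) = -35319 - 1*325/14 = -35319 - 325/14 = -494791/14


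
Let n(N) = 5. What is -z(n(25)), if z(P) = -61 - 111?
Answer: 172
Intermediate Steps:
z(P) = -172
-z(n(25)) = -1*(-172) = 172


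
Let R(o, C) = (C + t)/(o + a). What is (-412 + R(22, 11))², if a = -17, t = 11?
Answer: 4153444/25 ≈ 1.6614e+5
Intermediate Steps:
R(o, C) = (11 + C)/(-17 + o) (R(o, C) = (C + 11)/(o - 17) = (11 + C)/(-17 + o))
(-412 + R(22, 11))² = (-412 + (11 + 11)/(-17 + 22))² = (-412 + 22/5)² = (-2038/5)² = 4153444/25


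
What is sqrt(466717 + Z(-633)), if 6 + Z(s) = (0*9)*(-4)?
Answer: sqrt(466711) ≈ 683.16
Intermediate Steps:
Z(s) = -6 (Z(s) = -6 + (0*9)*(-4) = -6 + 0*(-4) = -6 + 0 = -6)
sqrt(466717 + Z(-633)) = sqrt(466717 - 6) = sqrt(466711)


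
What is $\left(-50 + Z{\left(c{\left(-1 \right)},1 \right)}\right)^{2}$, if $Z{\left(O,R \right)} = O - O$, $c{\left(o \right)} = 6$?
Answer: $2500$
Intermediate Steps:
$Z{\left(O,R \right)} = 0$
$\left(-50 + Z{\left(c{\left(-1 \right)},1 \right)}\right)^{2} = \left(-50 + 0\right)^{2} = \left(-50\right)^{2} = 2500$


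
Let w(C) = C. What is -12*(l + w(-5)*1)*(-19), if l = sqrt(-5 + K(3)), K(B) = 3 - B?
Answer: -1140 + 228*I*sqrt(5) ≈ -1140.0 + 509.82*I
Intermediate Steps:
l = I*sqrt(5) (l = sqrt(-5 + (3 - 1*3)) = sqrt(-5 + (3 - 3)) = sqrt(-5 + 0) = sqrt(-5) = I*sqrt(5) ≈ 2.2361*I)
-12*(l + w(-5)*1)*(-19) = -12*(I*sqrt(5) - 5*1)*(-19) = -12*(I*sqrt(5) - 5)*(-19) = -12*(-5 + I*sqrt(5))*(-19) = (60 - 12*I*sqrt(5))*(-19) = -1140 + 228*I*sqrt(5)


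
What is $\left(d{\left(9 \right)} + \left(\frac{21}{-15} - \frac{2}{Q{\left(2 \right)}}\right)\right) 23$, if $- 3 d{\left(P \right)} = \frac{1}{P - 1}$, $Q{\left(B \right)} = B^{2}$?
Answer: $- \frac{5359}{120} \approx -44.658$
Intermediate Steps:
$d{\left(P \right)} = - \frac{1}{3 \left(-1 + P\right)}$ ($d{\left(P \right)} = - \frac{1}{3 \left(P - 1\right)} = - \frac{1}{3 \left(-1 + P\right)}$)
$\left(d{\left(9 \right)} + \left(\frac{21}{-15} - \frac{2}{Q{\left(2 \right)}}\right)\right) 23 = \left(- \frac{1}{-3 + 3 \cdot 9} + \left(\frac{21}{-15} - \frac{2}{2^{2}}\right)\right) 23 = \left(- \frac{1}{-3 + 27} - \left(\frac{7}{5} + \frac{2}{4}\right)\right) 23 = \left(- \frac{1}{24} - \frac{19}{10}\right) 23 = \left(- \frac{233}{120}\right) 23 = - \frac{5359}{120}$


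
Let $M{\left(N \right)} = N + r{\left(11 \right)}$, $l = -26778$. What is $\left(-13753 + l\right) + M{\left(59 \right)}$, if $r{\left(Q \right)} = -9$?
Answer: $-40481$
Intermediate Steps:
$M{\left(N \right)} = -9 + N$ ($M{\left(N \right)} = N - 9 = -9 + N$)
$\left(-13753 + l\right) + M{\left(59 \right)} = \left(-13753 - 26778\right) + \left(-9 + 59\right) = -40531 + 50 = -40481$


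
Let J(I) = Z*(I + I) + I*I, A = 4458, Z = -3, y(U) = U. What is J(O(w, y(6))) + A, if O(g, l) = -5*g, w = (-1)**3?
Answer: 4453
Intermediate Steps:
w = -1
J(I) = I**2 - 6*I (J(I) = -3*(I + I) + I*I = -6*I + I**2 = I**2 - 6*I)
J(O(w, y(6))) + A = (-5*(-1))*(-6 - 5*(-1)) + 4458 = 5*(-6 + 5) + 4458 = 5*(-1) + 4458 = -5 + 4458 = 4453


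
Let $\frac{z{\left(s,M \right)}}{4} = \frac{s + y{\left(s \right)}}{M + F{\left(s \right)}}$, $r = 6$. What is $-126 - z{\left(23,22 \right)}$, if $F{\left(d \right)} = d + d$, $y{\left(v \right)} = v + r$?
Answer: $- \frac{2194}{17} \approx -129.06$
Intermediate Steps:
$y{\left(v \right)} = 6 + v$ ($y{\left(v \right)} = v + 6 = 6 + v$)
$F{\left(d \right)} = 2 d$
$z{\left(s,M \right)} = \frac{4 \left(6 + 2 s\right)}{M + 2 s}$ ($z{\left(s,M \right)} = 4 \frac{s + \left(6 + s\right)}{M + 2 s} = 4 \frac{6 + 2 s}{M + 2 s} = \frac{4 \left(6 + 2 s\right)}{M + 2 s}$)
$-126 - z{\left(23,22 \right)} = -126 - \frac{8 \left(3 + 23\right)}{22 + 2 \cdot 23} = -126 - 8 \frac{1}{22 + 46} \cdot 26 = -126 - 8 \cdot \frac{1}{68} \cdot 26 = -126 - \frac{52}{17} = - \frac{2194}{17}$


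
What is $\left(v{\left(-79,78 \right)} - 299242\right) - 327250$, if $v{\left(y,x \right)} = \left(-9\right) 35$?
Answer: $-626807$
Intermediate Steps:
$v{\left(y,x \right)} = -315$
$\left(v{\left(-79,78 \right)} - 299242\right) - 327250 = \left(-315 - 299242\right) - 327250 = -299557 - 327250 = -626807$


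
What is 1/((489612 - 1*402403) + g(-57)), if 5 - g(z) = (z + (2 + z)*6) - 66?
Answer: 1/87667 ≈ 1.1407e-5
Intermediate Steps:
g(z) = 59 - 7*z (g(z) = 5 - ((z + (2 + z)*6) - 66) = 5 - ((z + (12 + 6*z)) - 66) = 5 - ((12 + 7*z) - 66) = 5 - (-54 + 7*z) = 5 + (54 - 7*z) = 59 - 7*z)
1/((489612 - 1*402403) + g(-57)) = 1/((489612 - 1*402403) + (59 - 7*(-57))) = 1/((489612 - 402403) + (59 + 399)) = 1/(87209 + 458) = 1/87667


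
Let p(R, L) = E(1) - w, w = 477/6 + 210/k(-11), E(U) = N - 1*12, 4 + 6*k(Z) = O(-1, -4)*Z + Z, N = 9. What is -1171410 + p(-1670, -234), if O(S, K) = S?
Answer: -2342355/2 ≈ -1.1712e+6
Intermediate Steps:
k(Z) = -⅔ (k(Z) = -⅔ + (-Z + Z)/6 = -⅔ + (⅙)*0 = -⅔ + 0 = -⅔)
E(U) = -3 (E(U) = 9 - 1*12 = 9 - 12 = -3)
w = -471/2 (w = 477/6 + 210/(-⅔) = 477*(⅙) + 210*(-3/2) = 159/2 - 315 = -471/2 ≈ -235.50)
p(R, L) = 465/2 (p(R, L) = -3 - 1*(-471/2) = -3 + 471/2 = 465/2)
-1171410 + p(-1670, -234) = -1171410 + 465/2 = -2342355/2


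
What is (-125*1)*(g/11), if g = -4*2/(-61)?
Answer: -1000/671 ≈ -1.4903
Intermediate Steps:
g = 8/61 (g = -8*(-1/61) = 8/61 ≈ 0.13115)
(-125*1)*(g/11) = (-125*1)*((8/61)/11) = -1000/(61*11) = -125*8/671 = -1000/671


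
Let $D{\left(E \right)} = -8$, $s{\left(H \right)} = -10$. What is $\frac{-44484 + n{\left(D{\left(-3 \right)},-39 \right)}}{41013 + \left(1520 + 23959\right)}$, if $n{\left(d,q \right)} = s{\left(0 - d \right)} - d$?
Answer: $- \frac{22243}{33246} \approx -0.66904$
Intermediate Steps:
$n{\left(d,q \right)} = -10 - d$
$\frac{-44484 + n{\left(D{\left(-3 \right)},-39 \right)}}{41013 + \left(1520 + 23959\right)} = \frac{-44484 - 2}{41013 + \left(1520 + 23959\right)} = \frac{-44484 + \left(-10 + 8\right)}{41013 + 25479} = \frac{-44484 - 2}{66492} = \left(-44486\right) \frac{1}{66492} = - \frac{22243}{33246}$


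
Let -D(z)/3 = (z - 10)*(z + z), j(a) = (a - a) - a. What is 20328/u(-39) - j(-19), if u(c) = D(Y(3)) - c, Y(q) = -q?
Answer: -8011/65 ≈ -123.25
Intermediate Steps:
j(a) = -a (j(a) = 0 - a = -a)
D(z) = -6*z*(-10 + z) (D(z) = -3*(z - 10)*(z + z) = -3*(-10 + z)*2*z = -6*z*(-10 + z))
u(c) = -234 - c (u(c) = 6*(-1*3)*(10 - (-1)*3) - c = 6*(-3)*(10 - 1*(-3)) - c = 6*(-3)*(10 + 3) - c = 6*(-3)*13 - c = -234 - c)
20328/u(-39) - j(-19) = 20328/(-234 - 1*(-39)) - (-1)*(-19) = 20328/(-234 + 39) - 1*19 = 20328/(-195) - 19 = 20328*(-1/195) - 19 = -6776/65 - 19 = -8011/65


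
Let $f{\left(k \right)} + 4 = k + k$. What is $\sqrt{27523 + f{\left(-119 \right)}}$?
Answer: $\sqrt{27281} \approx 165.17$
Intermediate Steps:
$f{\left(k \right)} = -4 + 2 k$ ($f{\left(k \right)} = -4 + \left(k + k\right) = -4 + 2 k$)
$\sqrt{27523 + f{\left(-119 \right)}} = \sqrt{27523 + \left(-4 + 2 \left(-119\right)\right)} = \sqrt{27523 - 242} = \sqrt{27281}$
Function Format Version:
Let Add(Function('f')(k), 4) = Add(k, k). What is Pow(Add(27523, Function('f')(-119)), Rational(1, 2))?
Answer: Pow(27281, Rational(1, 2)) ≈ 165.17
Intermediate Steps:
Function('f')(k) = Add(-4, Mul(2, k)) (Function('f')(k) = Add(-4, Add(k, k)) = Add(-4, Mul(2, k)))
Pow(Add(27523, Function('f')(-119)), Rational(1, 2)) = Pow(Add(27523, Add(-4, Mul(2, -119))), Rational(1, 2)) = Pow(Add(27523, Add(-4, -238)), Rational(1, 2)) = Pow(Add(27523, -242), Rational(1, 2)) = Pow(27281, Rational(1, 2))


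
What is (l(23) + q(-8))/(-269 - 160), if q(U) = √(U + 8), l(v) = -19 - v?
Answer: 14/143 ≈ 0.097902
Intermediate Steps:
q(U) = √(8 + U)
(l(23) + q(-8))/(-269 - 160) = ((-19 - 1*23) + √(8 - 8))/(-269 - 160) = ((-19 - 23) + √0)/(-429) = (-42 + 0)*(-1/429) = -42*(-1/429) = 14/143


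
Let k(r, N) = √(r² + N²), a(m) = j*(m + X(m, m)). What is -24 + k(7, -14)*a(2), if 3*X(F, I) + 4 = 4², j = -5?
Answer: -24 - 210*√5 ≈ -493.57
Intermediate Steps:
X(F, I) = 4 (X(F, I) = -4/3 + (⅓)*4² = -4/3 + (⅓)*16 = -4/3 + 16/3 = 4)
a(m) = -20 - 5*m (a(m) = -5*(m + 4) = -5*(4 + m) = -20 - 5*m)
k(r, N) = √(N² + r²)
-24 + k(7, -14)*a(2) = -24 + √((-14)² + 7²)*(-20 - 5*2) = -24 + √(196 + 49)*(-20 - 10) = -24 + √245*(-30) = -24 + (7*√5)*(-30) = -24 - 210*√5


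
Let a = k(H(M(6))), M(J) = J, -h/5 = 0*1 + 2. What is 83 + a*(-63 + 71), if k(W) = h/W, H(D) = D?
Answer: 209/3 ≈ 69.667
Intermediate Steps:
h = -10 (h = -5*(0*1 + 2) = -5*(0 + 2) = -5*2 = -10)
k(W) = -10/W
a = -5/3 (a = -10/6 = -10*1/6 = -5/3 ≈ -1.6667)
83 + a*(-63 + 71) = 83 - 5*(-63 + 71)/3 = 83 - 5/3*8 = 83 - 40/3 = 209/3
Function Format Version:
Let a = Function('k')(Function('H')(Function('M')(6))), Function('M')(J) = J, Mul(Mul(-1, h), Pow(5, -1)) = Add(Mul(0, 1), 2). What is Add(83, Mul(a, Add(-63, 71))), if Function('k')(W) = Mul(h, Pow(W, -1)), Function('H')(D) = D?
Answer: Rational(209, 3) ≈ 69.667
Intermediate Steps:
h = -10 (h = Mul(-5, Add(Mul(0, 1), 2)) = Mul(-5, Add(0, 2)) = Mul(-5, 2) = -10)
Function('k')(W) = Mul(-10, Pow(W, -1))
a = Rational(-5, 3) (a = Mul(-10, Pow(6, -1)) = Mul(-10, Rational(1, 6)) = Rational(-5, 3) ≈ -1.6667)
Add(83, Mul(a, Add(-63, 71))) = Add(83, Mul(Rational(-5, 3), Add(-63, 71))) = Add(83, Mul(Rational(-5, 3), 8)) = Add(83, Rational(-40, 3)) = Rational(209, 3)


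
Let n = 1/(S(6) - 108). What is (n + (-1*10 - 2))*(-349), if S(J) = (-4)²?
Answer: 385645/92 ≈ 4191.8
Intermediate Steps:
S(J) = 16
n = -1/92 (n = 1/(16 - 108) = 1/(-92) = -1/92 ≈ -0.010870)
(n + (-1*10 - 2))*(-349) = (-1/92 + (-1*10 - 2))*(-349) = (-1/92 + (-10 - 2))*(-349) = (-1/92 - 12)*(-349) = -1105/92*(-349) = 385645/92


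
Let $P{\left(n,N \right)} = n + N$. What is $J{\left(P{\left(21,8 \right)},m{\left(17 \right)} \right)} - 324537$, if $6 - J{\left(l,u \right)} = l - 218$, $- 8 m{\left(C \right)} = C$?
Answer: $-324342$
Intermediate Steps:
$m{\left(C \right)} = - \frac{C}{8}$
$P{\left(n,N \right)} = N + n$
$J{\left(l,u \right)} = 224 - l$ ($J{\left(l,u \right)} = 6 - \left(l - 218\right) = 6 - \left(-218 + l\right) = 224 - l$)
$J{\left(P{\left(21,8 \right)},m{\left(17 \right)} \right)} - 324537 = \left(224 - \left(8 + 21\right)\right) - 324537 = \left(224 - 29\right) - 324537 = 195 - 324537 = -324342$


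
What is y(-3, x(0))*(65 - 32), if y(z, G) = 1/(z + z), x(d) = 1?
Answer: -11/2 ≈ -5.5000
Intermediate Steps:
y(z, G) = 1/(2*z)
y(-3, x(0))*(65 - 32) = ((½)/(-3))*(65 - 32) = ((½)*(-⅓))*33 = -⅙*33 = -11/2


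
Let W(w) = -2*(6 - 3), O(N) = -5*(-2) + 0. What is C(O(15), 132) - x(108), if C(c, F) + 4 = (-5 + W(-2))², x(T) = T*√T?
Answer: 117 - 648*√3 ≈ -1005.4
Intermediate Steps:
x(T) = T^(3/2)
O(N) = 10 (O(N) = 10 + 0 = 10)
W(w) = -6 (W(w) = -2*3 = -6)
C(c, F) = 117 (C(c, F) = -4 + (-5 - 6)² = -4 + (-11)² = -4 + 121 = 117)
C(O(15), 132) - x(108) = 117 - 108^(3/2) = 117 - 648*√3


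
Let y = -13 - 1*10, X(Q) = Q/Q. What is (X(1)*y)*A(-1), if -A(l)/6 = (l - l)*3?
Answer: 0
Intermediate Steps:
X(Q) = 1
A(l) = 0 (A(l) = -6*(l - l)*3 = -0*3 = -6*0 = 0)
y = -23 (y = -13 - 10 = -23)
(X(1)*y)*A(-1) = (1*(-23))*0 = -23*0 = 0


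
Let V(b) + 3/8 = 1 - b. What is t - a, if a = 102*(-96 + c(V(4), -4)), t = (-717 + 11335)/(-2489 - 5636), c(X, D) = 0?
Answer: 79549382/8125 ≈ 9790.7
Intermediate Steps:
V(b) = 5/8 - b (V(b) = -3/8 + (1 - b) = 5/8 - b)
t = -10618/8125 (t = 10618/(-8125) = 10618*(-1/8125) = -10618/8125 ≈ -1.3068)
a = -9792 (a = 102*(-96 + 0) = 102*(-96) = -9792)
t - a = -10618/8125 - 1*(-9792) = -10618/8125 + 9792 = 79549382/8125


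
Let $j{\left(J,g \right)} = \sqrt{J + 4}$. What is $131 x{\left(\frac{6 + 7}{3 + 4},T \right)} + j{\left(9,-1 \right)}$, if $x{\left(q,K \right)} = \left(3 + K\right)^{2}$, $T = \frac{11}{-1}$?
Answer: $8384 + \sqrt{13} \approx 8387.6$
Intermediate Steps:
$j{\left(J,g \right)} = \sqrt{4 + J}$
$T = -11$ ($T = 11 \left(-1\right) = -11$)
$131 x{\left(\frac{6 + 7}{3 + 4},T \right)} + j{\left(9,-1 \right)} = 131 \left(3 - 11\right)^{2} + \sqrt{4 + 9} = 131 \left(-8\right)^{2} + \sqrt{13} = 131 \cdot 64 + \sqrt{13} = 8384 + \sqrt{13}$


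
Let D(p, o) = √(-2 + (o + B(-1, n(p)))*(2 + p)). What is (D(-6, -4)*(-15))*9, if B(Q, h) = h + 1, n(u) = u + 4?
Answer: -405*√2 ≈ -572.76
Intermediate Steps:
n(u) = 4 + u
B(Q, h) = 1 + h
D(p, o) = √(-2 + (2 + p)*(5 + o + p)) (D(p, o) = √(-2 + (o + (1 + (4 + p)))*(2 + p)) = √(-2 + (o + (5 + p))*(2 + p)) = √(-2 + (5 + o + p)*(2 + p)) = √(-2 + (2 + p)*(5 + o + p)))
(D(-6, -4)*(-15))*9 = (√(8 + (-6)² + 2*(-4) + 7*(-6) - 4*(-6))*(-15))*9 = (√(8 + 36 - 8 - 42 + 24)*(-15))*9 = (√18*(-15))*9 = ((3*√2)*(-15))*9 = -45*√2*9 = -405*√2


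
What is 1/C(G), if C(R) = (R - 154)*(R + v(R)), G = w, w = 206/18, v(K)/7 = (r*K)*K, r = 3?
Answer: -243/95675876 ≈ -2.5398e-6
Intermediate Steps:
v(K) = 21*K² (v(K) = 7*((3*K)*K) = 7*(3*K²) = 21*K²)
w = 103/9 (w = 206*(1/18) = 103/9 ≈ 11.444)
G = 103/9 ≈ 11.444
C(R) = (-154 + R)*(R + 21*R²) (C(R) = (R - 154)*(R + 21*R²) = (-154 + R)*(R + 21*R²))
1/C(G) = 1/(103*(-154 - 3233*103/9 + 21*(103/9)²)/9) = 1/(103*(-154 - 332999/9 + 21*(10609/81))/9) = 1/(103*(-154 - 332999/9 + 74263/27)/9) = 1/((103/9)*(-928892/27)) = 1/(-95675876/243) = -243/95675876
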